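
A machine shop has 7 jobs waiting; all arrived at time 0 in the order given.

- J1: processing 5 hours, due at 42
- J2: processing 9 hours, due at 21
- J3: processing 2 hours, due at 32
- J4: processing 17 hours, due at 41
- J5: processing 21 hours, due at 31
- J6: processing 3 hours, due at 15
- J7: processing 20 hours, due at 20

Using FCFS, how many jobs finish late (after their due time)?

FIFO (arrival order): J1 J2 J3 J4 J5 J6 J7.
J1: 0→5, due 42, tardiness 0
J2: 5→14, due 21, tardiness 0
J3: 14→16, due 32, tardiness 0
J4: 16→33, due 41, tardiness 0
J5: 33→54, due 31, tardiness 23
J6: 54→57, due 15, tardiness 42
J7: 57→77, due 20, tardiness 57
Late jobs: 3.

3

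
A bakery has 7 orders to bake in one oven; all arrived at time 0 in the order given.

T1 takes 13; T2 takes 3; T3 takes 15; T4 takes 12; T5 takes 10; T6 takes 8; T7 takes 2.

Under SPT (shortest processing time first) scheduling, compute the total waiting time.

126

SPT (increasing processing time): T7 T2 T6 T5 T4 T1 T3.
T7: waits 0, runs 0→2
T2: waits 2, runs 2→5
T6: waits 5, runs 5→13
T5: waits 13, runs 13→23
T4: waits 23, runs 23→35
T1: waits 35, runs 35→48
T3: waits 48, runs 48→63
Sum = 0+2+5+13+23+35+48 = 126.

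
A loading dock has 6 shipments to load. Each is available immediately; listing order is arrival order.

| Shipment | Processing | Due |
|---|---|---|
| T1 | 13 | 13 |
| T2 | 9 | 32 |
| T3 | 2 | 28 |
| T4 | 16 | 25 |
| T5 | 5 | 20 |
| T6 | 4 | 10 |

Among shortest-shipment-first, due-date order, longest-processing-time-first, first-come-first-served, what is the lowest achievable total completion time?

SPT (increasing processing time): T3 T6 T5 T2 T1 T4.
T3: 0→2
T6: 2→6
T5: 6→11
T2: 11→20
T1: 20→33
T4: 33→49
Sum = 2+6+11+20+33+49 = 121.
EDD (increasing due date): T6 T1 T5 T4 T3 T2.
T6: 0→4
T1: 4→17
T5: 17→22
T4: 22→38
T3: 38→40
T2: 40→49
Sum = 4+17+22+38+40+49 = 170.
LPT (decreasing processing time): T4 T1 T2 T5 T6 T3.
T4: 0→16
T1: 16→29
T2: 29→38
T5: 38→43
T6: 43→47
T3: 47→49
Sum = 16+29+38+43+47+49 = 222.
FIFO (arrival order): T1 T2 T3 T4 T5 T6.
T1: 0→13
T2: 13→22
T3: 22→24
T4: 24→40
T5: 40→45
T6: 45→49
Sum = 13+22+24+40+45+49 = 193.
SPT 121, EDD 170, LPT 222, FIFO 193 → minimum 121.

121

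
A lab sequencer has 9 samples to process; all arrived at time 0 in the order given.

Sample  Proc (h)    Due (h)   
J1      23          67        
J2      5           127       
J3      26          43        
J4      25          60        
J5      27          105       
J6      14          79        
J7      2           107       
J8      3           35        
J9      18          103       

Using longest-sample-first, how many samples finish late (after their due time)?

LPT (decreasing processing time): J5 J3 J4 J1 J9 J6 J2 J8 J7.
J5: 0→27, due 105, tardiness 0
J3: 27→53, due 43, tardiness 10
J4: 53→78, due 60, tardiness 18
J1: 78→101, due 67, tardiness 34
J9: 101→119, due 103, tardiness 16
J6: 119→133, due 79, tardiness 54
J2: 133→138, due 127, tardiness 11
J8: 138→141, due 35, tardiness 106
J7: 141→143, due 107, tardiness 36
Late samples: 8.

8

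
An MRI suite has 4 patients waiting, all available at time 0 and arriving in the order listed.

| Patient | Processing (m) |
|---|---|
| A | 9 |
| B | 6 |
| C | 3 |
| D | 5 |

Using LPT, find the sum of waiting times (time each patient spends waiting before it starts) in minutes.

44

LPT (decreasing processing time): A B D C.
A: waits 0, runs 0→9
B: waits 9, runs 9→15
D: waits 15, runs 15→20
C: waits 20, runs 20→23
Sum = 0+9+15+20 = 44.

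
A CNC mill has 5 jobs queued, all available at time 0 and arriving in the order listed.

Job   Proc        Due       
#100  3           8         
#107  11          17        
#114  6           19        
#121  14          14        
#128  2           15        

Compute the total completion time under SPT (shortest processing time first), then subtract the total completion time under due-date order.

SPT (increasing processing time): #128 #100 #114 #107 #121.
#128: 0→2
#100: 2→5
#114: 5→11
#107: 11→22
#121: 22→36
Sum = 2+5+11+22+36 = 76.
EDD (increasing due date): #100 #121 #128 #107 #114.
#100: 0→3
#121: 3→17
#128: 17→19
#107: 19→30
#114: 30→36
Sum = 3+17+19+30+36 = 105.
Difference = 76 − 105 = -29.

-29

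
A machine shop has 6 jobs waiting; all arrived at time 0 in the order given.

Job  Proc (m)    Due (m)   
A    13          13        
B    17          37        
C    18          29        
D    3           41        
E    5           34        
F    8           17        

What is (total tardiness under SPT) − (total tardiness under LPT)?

SPT (increasing processing time): D E F A B C.
D: 0→3, due 41, tardiness 0
E: 3→8, due 34, tardiness 0
F: 8→16, due 17, tardiness 0
A: 16→29, due 13, tardiness 16
B: 29→46, due 37, tardiness 9
C: 46→64, due 29, tardiness 35
Sum = 0+0+0+16+9+35 = 60.
LPT (decreasing processing time): C B A F E D.
C: 0→18, due 29, tardiness 0
B: 18→35, due 37, tardiness 0
A: 35→48, due 13, tardiness 35
F: 48→56, due 17, tardiness 39
E: 56→61, due 34, tardiness 27
D: 61→64, due 41, tardiness 23
Sum = 0+0+35+39+27+23 = 124.
Difference = 60 − 124 = -64.

-64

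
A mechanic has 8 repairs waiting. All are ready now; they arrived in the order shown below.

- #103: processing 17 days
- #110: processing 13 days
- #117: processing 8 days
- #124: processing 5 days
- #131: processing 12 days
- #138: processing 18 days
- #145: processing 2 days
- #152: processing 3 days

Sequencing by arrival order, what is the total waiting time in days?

FIFO (arrival order): #103 #110 #117 #124 #131 #138 #145 #152.
#103: waits 0, runs 0→17
#110: waits 17, runs 17→30
#117: waits 30, runs 30→38
#124: waits 38, runs 38→43
#131: waits 43, runs 43→55
#138: waits 55, runs 55→73
#145: waits 73, runs 73→75
#152: waits 75, runs 75→78
Sum = 0+17+30+38+43+55+73+75 = 331.

331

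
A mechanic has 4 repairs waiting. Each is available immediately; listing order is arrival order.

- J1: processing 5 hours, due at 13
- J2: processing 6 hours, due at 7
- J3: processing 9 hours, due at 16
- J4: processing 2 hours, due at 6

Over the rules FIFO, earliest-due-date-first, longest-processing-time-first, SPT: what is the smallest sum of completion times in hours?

FIFO (arrival order): J1 J2 J3 J4.
J1: 0→5
J2: 5→11
J3: 11→20
J4: 20→22
Sum = 5+11+20+22 = 58.
EDD (increasing due date): J4 J2 J1 J3.
J4: 0→2
J2: 2→8
J1: 8→13
J3: 13→22
Sum = 2+8+13+22 = 45.
LPT (decreasing processing time): J3 J2 J1 J4.
J3: 0→9
J2: 9→15
J1: 15→20
J4: 20→22
Sum = 9+15+20+22 = 66.
SPT (increasing processing time): J4 J1 J2 J3.
J4: 0→2
J1: 2→7
J2: 7→13
J3: 13→22
Sum = 2+7+13+22 = 44.
FIFO 58, EDD 45, LPT 66, SPT 44 → minimum 44.

44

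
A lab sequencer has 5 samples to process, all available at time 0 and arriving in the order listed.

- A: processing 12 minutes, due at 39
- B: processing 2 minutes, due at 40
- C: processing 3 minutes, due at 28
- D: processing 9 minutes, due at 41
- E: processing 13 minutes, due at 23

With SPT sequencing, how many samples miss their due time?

SPT (increasing processing time): B C D A E.
B: 0→2, due 40, tardiness 0
C: 2→5, due 28, tardiness 0
D: 5→14, due 41, tardiness 0
A: 14→26, due 39, tardiness 0
E: 26→39, due 23, tardiness 16
Late samples: 1.

1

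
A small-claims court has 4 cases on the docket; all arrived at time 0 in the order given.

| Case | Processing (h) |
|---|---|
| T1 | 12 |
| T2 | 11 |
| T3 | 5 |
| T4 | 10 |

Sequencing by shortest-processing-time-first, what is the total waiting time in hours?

46

SPT (increasing processing time): T3 T4 T2 T1.
T3: waits 0, runs 0→5
T4: waits 5, runs 5→15
T2: waits 15, runs 15→26
T1: waits 26, runs 26→38
Sum = 0+5+15+26 = 46.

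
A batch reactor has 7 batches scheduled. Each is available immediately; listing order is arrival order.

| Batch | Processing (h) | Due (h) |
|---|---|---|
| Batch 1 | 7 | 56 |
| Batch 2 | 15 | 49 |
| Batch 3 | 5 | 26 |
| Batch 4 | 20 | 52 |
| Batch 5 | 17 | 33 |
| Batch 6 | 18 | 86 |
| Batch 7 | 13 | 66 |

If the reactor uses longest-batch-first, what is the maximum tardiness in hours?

LPT (decreasing processing time): Batch 4 Batch 6 Batch 5 Batch 2 Batch 7 Batch 1 Batch 3.
Batch 4: 0→20, due 52, tardiness 0
Batch 6: 20→38, due 86, tardiness 0
Batch 5: 38→55, due 33, tardiness 22
Batch 2: 55→70, due 49, tardiness 21
Batch 7: 70→83, due 66, tardiness 17
Batch 1: 83→90, due 56, tardiness 34
Batch 3: 90→95, due 26, tardiness 69
Maximum = 69.

69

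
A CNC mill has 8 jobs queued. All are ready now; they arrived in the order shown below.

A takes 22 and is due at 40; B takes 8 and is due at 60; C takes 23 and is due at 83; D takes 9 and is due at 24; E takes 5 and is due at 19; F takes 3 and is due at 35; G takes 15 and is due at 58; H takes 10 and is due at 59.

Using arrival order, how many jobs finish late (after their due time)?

5

FIFO (arrival order): A B C D E F G H.
A: 0→22, due 40, tardiness 0
B: 22→30, due 60, tardiness 0
C: 30→53, due 83, tardiness 0
D: 53→62, due 24, tardiness 38
E: 62→67, due 19, tardiness 48
F: 67→70, due 35, tardiness 35
G: 70→85, due 58, tardiness 27
H: 85→95, due 59, tardiness 36
Late jobs: 5.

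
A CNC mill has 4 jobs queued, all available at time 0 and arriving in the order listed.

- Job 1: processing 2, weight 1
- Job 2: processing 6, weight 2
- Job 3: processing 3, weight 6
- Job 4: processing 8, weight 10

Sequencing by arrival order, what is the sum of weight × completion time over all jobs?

FIFO (arrival order): Job 1 Job 2 Job 3 Job 4.
Job 1: finishes 2, weight 1, w·C = 2
Job 2: finishes 8, weight 2, w·C = 16
Job 3: finishes 11, weight 6, w·C = 66
Job 4: finishes 19, weight 10, w·C = 190
Sum = 2+16+66+190 = 274.

274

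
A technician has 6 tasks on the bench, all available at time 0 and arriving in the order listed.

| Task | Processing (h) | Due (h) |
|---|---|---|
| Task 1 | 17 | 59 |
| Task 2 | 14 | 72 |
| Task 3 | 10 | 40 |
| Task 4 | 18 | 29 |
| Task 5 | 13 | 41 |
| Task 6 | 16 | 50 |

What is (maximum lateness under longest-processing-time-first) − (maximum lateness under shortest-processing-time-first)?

LPT (decreasing processing time): Task 4 Task 1 Task 6 Task 2 Task 5 Task 3.
Task 4: 0→18, due 29, lateness -11
Task 1: 18→35, due 59, lateness -24
Task 6: 35→51, due 50, lateness 1
Task 2: 51→65, due 72, lateness -7
Task 5: 65→78, due 41, lateness 37
Task 3: 78→88, due 40, lateness 48
Maximum = 48.
SPT (increasing processing time): Task 3 Task 5 Task 2 Task 6 Task 1 Task 4.
Task 3: 0→10, due 40, lateness -30
Task 5: 10→23, due 41, lateness -18
Task 2: 23→37, due 72, lateness -35
Task 6: 37→53, due 50, lateness 3
Task 1: 53→70, due 59, lateness 11
Task 4: 70→88, due 29, lateness 59
Maximum = 59.
Difference = 48 − 59 = -11.

-11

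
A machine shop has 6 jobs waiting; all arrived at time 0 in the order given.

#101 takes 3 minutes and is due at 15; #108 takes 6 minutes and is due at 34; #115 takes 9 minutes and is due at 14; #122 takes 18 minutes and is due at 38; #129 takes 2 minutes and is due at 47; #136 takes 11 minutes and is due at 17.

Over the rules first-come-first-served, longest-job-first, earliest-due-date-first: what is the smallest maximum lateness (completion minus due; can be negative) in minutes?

9

FIFO (arrival order): #101 #108 #115 #122 #129 #136.
#101: 0→3, due 15, lateness -12
#108: 3→9, due 34, lateness -25
#115: 9→18, due 14, lateness 4
#122: 18→36, due 38, lateness -2
#129: 36→38, due 47, lateness -9
#136: 38→49, due 17, lateness 32
Maximum = 32.
LPT (decreasing processing time): #122 #136 #115 #108 #101 #129.
#122: 0→18, due 38, lateness -20
#136: 18→29, due 17, lateness 12
#115: 29→38, due 14, lateness 24
#108: 38→44, due 34, lateness 10
#101: 44→47, due 15, lateness 32
#129: 47→49, due 47, lateness 2
Maximum = 32.
EDD (increasing due date): #115 #101 #136 #108 #122 #129.
#115: 0→9, due 14, lateness -5
#101: 9→12, due 15, lateness -3
#136: 12→23, due 17, lateness 6
#108: 23→29, due 34, lateness -5
#122: 29→47, due 38, lateness 9
#129: 47→49, due 47, lateness 2
Maximum = 9.
FIFO 32, LPT 32, EDD 9 → minimum 9.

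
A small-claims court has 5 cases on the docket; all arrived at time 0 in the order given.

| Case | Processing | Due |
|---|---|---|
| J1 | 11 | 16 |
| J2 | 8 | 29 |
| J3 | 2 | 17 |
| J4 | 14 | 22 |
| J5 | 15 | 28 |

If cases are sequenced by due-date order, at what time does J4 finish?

27

EDD (increasing due date): J1 J3 J4 J5 J2.
J1: 0→11
J3: 11→13
J4: 13→27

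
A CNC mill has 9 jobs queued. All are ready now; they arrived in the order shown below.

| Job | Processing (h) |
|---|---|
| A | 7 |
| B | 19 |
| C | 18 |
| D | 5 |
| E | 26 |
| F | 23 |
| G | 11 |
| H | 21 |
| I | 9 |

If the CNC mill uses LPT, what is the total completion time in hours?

859

LPT (decreasing processing time): E F H B C G I A D.
E: 0→26
F: 26→49
H: 49→70
B: 70→89
C: 89→107
G: 107→118
I: 118→127
A: 127→134
D: 134→139
Sum = 26+49+70+89+107+118+127+134+139 = 859.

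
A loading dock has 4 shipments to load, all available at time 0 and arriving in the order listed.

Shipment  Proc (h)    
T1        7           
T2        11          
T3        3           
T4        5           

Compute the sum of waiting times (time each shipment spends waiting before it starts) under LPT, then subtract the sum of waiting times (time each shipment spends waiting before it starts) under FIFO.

LPT (decreasing processing time): T2 T1 T4 T3.
T2: waits 0, runs 0→11
T1: waits 11, runs 11→18
T4: waits 18, runs 18→23
T3: waits 23, runs 23→26
Sum = 0+11+18+23 = 52.
FIFO (arrival order): T1 T2 T3 T4.
T1: waits 0, runs 0→7
T2: waits 7, runs 7→18
T3: waits 18, runs 18→21
T4: waits 21, runs 21→26
Sum = 0+7+18+21 = 46.
Difference = 52 − 46 = 6.

6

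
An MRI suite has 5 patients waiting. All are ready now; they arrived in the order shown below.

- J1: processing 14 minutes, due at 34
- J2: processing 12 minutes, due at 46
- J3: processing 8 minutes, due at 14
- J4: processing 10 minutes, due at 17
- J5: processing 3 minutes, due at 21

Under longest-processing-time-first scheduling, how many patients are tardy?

3

LPT (decreasing processing time): J1 J2 J4 J3 J5.
J1: 0→14, due 34, tardiness 0
J2: 14→26, due 46, tardiness 0
J4: 26→36, due 17, tardiness 19
J3: 36→44, due 14, tardiness 30
J5: 44→47, due 21, tardiness 26
Late patients: 3.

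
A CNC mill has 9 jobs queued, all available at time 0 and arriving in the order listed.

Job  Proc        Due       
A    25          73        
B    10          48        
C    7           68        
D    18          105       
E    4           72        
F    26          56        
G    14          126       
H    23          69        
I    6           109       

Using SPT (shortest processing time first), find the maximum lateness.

SPT (increasing processing time): E I C B G D H A F.
E: 0→4, due 72, lateness -68
I: 4→10, due 109, lateness -99
C: 10→17, due 68, lateness -51
B: 17→27, due 48, lateness -21
G: 27→41, due 126, lateness -85
D: 41→59, due 105, lateness -46
H: 59→82, due 69, lateness 13
A: 82→107, due 73, lateness 34
F: 107→133, due 56, lateness 77
Maximum = 77.

77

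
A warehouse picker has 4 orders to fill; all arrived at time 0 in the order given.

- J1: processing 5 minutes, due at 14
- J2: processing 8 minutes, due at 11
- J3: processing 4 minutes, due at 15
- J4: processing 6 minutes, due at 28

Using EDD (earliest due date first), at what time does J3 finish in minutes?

EDD (increasing due date): J2 J1 J3 J4.
J2: 0→8
J1: 8→13
J3: 13→17

17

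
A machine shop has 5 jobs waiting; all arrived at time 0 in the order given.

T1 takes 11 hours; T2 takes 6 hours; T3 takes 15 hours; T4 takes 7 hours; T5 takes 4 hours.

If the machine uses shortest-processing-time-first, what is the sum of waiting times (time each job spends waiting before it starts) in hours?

SPT (increasing processing time): T5 T2 T4 T1 T3.
T5: waits 0, runs 0→4
T2: waits 4, runs 4→10
T4: waits 10, runs 10→17
T1: waits 17, runs 17→28
T3: waits 28, runs 28→43
Sum = 0+4+10+17+28 = 59.

59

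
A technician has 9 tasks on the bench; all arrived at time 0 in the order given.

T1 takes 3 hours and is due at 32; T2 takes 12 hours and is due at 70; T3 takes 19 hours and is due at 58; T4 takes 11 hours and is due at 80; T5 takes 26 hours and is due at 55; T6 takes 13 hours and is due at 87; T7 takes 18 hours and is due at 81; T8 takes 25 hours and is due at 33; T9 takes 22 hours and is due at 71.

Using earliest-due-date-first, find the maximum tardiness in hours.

62

EDD (increasing due date): T1 T8 T5 T3 T2 T9 T4 T7 T6.
T1: 0→3, due 32, tardiness 0
T8: 3→28, due 33, tardiness 0
T5: 28→54, due 55, tardiness 0
T3: 54→73, due 58, tardiness 15
T2: 73→85, due 70, tardiness 15
T9: 85→107, due 71, tardiness 36
T4: 107→118, due 80, tardiness 38
T7: 118→136, due 81, tardiness 55
T6: 136→149, due 87, tardiness 62
Maximum = 62.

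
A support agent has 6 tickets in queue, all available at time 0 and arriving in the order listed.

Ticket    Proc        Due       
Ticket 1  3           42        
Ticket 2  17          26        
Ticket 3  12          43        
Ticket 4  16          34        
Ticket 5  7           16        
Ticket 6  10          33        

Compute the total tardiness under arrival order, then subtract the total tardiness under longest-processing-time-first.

FIFO (arrival order): Ticket 1 Ticket 2 Ticket 3 Ticket 4 Ticket 5 Ticket 6.
Ticket 1: 0→3, due 42, tardiness 0
Ticket 2: 3→20, due 26, tardiness 0
Ticket 3: 20→32, due 43, tardiness 0
Ticket 4: 32→48, due 34, tardiness 14
Ticket 5: 48→55, due 16, tardiness 39
Ticket 6: 55→65, due 33, tardiness 32
Sum = 0+0+0+14+39+32 = 85.
LPT (decreasing processing time): Ticket 2 Ticket 4 Ticket 3 Ticket 6 Ticket 5 Ticket 1.
Ticket 2: 0→17, due 26, tardiness 0
Ticket 4: 17→33, due 34, tardiness 0
Ticket 3: 33→45, due 43, tardiness 2
Ticket 6: 45→55, due 33, tardiness 22
Ticket 5: 55→62, due 16, tardiness 46
Ticket 1: 62→65, due 42, tardiness 23
Sum = 0+0+2+22+46+23 = 93.
Difference = 85 − 93 = -8.

-8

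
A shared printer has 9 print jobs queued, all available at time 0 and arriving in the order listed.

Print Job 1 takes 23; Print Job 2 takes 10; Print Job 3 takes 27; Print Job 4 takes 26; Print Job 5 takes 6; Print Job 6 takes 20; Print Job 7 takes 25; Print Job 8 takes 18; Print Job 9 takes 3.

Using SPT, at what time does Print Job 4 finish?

131

SPT (increasing processing time): Print Job 9 Print Job 5 Print Job 2 Print Job 8 Print Job 6 Print Job 1 Print Job 7 Print Job 4 Print Job 3.
Print Job 9: 0→3
Print Job 5: 3→9
Print Job 2: 9→19
Print Job 8: 19→37
Print Job 6: 37→57
Print Job 1: 57→80
Print Job 7: 80→105
Print Job 4: 105→131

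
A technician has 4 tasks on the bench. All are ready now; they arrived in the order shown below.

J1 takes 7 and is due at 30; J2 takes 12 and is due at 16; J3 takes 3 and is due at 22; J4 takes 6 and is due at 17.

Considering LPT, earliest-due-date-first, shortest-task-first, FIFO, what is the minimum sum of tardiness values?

1

LPT (decreasing processing time): J2 J1 J4 J3.
J2: 0→12, due 16, tardiness 0
J1: 12→19, due 30, tardiness 0
J4: 19→25, due 17, tardiness 8
J3: 25→28, due 22, tardiness 6
Sum = 0+0+8+6 = 14.
EDD (increasing due date): J2 J4 J3 J1.
J2: 0→12, due 16, tardiness 0
J4: 12→18, due 17, tardiness 1
J3: 18→21, due 22, tardiness 0
J1: 21→28, due 30, tardiness 0
Sum = 0+1+0+0 = 1.
SPT (increasing processing time): J3 J4 J1 J2.
J3: 0→3, due 22, tardiness 0
J4: 3→9, due 17, tardiness 0
J1: 9→16, due 30, tardiness 0
J2: 16→28, due 16, tardiness 12
Sum = 0+0+0+12 = 12.
FIFO (arrival order): J1 J2 J3 J4.
J1: 0→7, due 30, tardiness 0
J2: 7→19, due 16, tardiness 3
J3: 19→22, due 22, tardiness 0
J4: 22→28, due 17, tardiness 11
Sum = 0+3+0+11 = 14.
LPT 14, EDD 1, SPT 12, FIFO 14 → minimum 1.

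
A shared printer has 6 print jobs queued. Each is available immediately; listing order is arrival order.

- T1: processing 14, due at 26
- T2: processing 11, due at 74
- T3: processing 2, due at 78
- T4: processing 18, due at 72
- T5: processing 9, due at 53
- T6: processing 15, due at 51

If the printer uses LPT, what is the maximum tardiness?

21

LPT (decreasing processing time): T4 T6 T1 T2 T5 T3.
T4: 0→18, due 72, tardiness 0
T6: 18→33, due 51, tardiness 0
T1: 33→47, due 26, tardiness 21
T2: 47→58, due 74, tardiness 0
T5: 58→67, due 53, tardiness 14
T3: 67→69, due 78, tardiness 0
Maximum = 21.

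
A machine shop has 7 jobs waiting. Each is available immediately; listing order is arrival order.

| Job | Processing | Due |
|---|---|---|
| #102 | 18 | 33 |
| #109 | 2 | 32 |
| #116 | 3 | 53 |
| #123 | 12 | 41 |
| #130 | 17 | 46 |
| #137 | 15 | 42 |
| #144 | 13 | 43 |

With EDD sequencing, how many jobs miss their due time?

4

EDD (increasing due date): #109 #102 #123 #137 #144 #130 #116.
#109: 0→2, due 32, tardiness 0
#102: 2→20, due 33, tardiness 0
#123: 20→32, due 41, tardiness 0
#137: 32→47, due 42, tardiness 5
#144: 47→60, due 43, tardiness 17
#130: 60→77, due 46, tardiness 31
#116: 77→80, due 53, tardiness 27
Late jobs: 4.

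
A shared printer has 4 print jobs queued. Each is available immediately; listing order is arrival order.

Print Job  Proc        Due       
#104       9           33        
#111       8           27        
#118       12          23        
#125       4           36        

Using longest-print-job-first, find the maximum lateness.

LPT (decreasing processing time): #118 #104 #111 #125.
#118: 0→12, due 23, lateness -11
#104: 12→21, due 33, lateness -12
#111: 21→29, due 27, lateness 2
#125: 29→33, due 36, lateness -3
Maximum = 2.

2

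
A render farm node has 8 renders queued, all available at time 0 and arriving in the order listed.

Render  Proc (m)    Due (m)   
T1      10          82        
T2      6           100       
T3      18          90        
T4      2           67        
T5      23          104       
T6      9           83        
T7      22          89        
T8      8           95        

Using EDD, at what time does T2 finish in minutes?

75

EDD (increasing due date): T4 T1 T6 T7 T3 T8 T2 T5.
T4: 0→2
T1: 2→12
T6: 12→21
T7: 21→43
T3: 43→61
T8: 61→69
T2: 69→75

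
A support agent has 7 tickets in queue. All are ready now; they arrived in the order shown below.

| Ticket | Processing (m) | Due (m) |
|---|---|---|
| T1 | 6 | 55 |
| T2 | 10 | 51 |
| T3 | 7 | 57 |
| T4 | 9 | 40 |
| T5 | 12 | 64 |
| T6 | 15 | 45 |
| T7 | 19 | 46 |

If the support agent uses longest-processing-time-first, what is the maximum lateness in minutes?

25

LPT (decreasing processing time): T7 T6 T5 T2 T4 T3 T1.
T7: 0→19, due 46, lateness -27
T6: 19→34, due 45, lateness -11
T5: 34→46, due 64, lateness -18
T2: 46→56, due 51, lateness 5
T4: 56→65, due 40, lateness 25
T3: 65→72, due 57, lateness 15
T1: 72→78, due 55, lateness 23
Maximum = 25.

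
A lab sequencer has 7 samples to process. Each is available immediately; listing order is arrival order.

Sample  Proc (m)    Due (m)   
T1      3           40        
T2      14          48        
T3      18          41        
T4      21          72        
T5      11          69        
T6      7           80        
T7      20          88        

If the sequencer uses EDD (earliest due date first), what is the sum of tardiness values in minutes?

6

EDD (increasing due date): T1 T3 T2 T5 T4 T6 T7.
T1: 0→3, due 40, tardiness 0
T3: 3→21, due 41, tardiness 0
T2: 21→35, due 48, tardiness 0
T5: 35→46, due 69, tardiness 0
T4: 46→67, due 72, tardiness 0
T6: 67→74, due 80, tardiness 0
T7: 74→94, due 88, tardiness 6
Sum = 0+0+0+0+0+0+6 = 6.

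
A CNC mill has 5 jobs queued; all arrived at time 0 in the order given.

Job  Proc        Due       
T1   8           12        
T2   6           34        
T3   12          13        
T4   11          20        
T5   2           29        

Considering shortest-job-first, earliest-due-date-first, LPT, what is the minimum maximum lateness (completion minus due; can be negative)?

11

SPT (increasing processing time): T5 T2 T1 T4 T3.
T5: 0→2, due 29, lateness -27
T2: 2→8, due 34, lateness -26
T1: 8→16, due 12, lateness 4
T4: 16→27, due 20, lateness 7
T3: 27→39, due 13, lateness 26
Maximum = 26.
EDD (increasing due date): T1 T3 T4 T5 T2.
T1: 0→8, due 12, lateness -4
T3: 8→20, due 13, lateness 7
T4: 20→31, due 20, lateness 11
T5: 31→33, due 29, lateness 4
T2: 33→39, due 34, lateness 5
Maximum = 11.
LPT (decreasing processing time): T3 T4 T1 T2 T5.
T3: 0→12, due 13, lateness -1
T4: 12→23, due 20, lateness 3
T1: 23→31, due 12, lateness 19
T2: 31→37, due 34, lateness 3
T5: 37→39, due 29, lateness 10
Maximum = 19.
SPT 26, EDD 11, LPT 19 → minimum 11.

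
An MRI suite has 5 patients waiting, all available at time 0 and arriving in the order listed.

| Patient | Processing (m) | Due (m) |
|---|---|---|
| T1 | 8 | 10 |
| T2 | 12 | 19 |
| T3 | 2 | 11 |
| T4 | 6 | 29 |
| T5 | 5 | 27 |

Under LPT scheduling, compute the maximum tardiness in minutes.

22

LPT (decreasing processing time): T2 T1 T4 T5 T3.
T2: 0→12, due 19, tardiness 0
T1: 12→20, due 10, tardiness 10
T4: 20→26, due 29, tardiness 0
T5: 26→31, due 27, tardiness 4
T3: 31→33, due 11, tardiness 22
Maximum = 22.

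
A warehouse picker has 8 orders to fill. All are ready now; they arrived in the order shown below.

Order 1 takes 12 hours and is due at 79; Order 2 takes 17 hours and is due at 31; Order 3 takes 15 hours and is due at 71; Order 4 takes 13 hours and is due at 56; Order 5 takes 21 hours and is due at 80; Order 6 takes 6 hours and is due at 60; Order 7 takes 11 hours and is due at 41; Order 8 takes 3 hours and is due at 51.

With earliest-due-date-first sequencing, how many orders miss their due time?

1

EDD (increasing due date): Order 2 Order 7 Order 8 Order 4 Order 6 Order 3 Order 1 Order 5.
Order 2: 0→17, due 31, tardiness 0
Order 7: 17→28, due 41, tardiness 0
Order 8: 28→31, due 51, tardiness 0
Order 4: 31→44, due 56, tardiness 0
Order 6: 44→50, due 60, tardiness 0
Order 3: 50→65, due 71, tardiness 0
Order 1: 65→77, due 79, tardiness 0
Order 5: 77→98, due 80, tardiness 18
Late orders: 1.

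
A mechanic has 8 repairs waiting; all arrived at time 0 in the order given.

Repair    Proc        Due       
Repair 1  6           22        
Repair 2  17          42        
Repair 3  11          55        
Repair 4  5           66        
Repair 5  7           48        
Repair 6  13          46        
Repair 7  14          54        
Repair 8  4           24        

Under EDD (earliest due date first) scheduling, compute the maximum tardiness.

EDD (increasing due date): Repair 1 Repair 8 Repair 2 Repair 6 Repair 5 Repair 7 Repair 3 Repair 4.
Repair 1: 0→6, due 22, tardiness 0
Repair 8: 6→10, due 24, tardiness 0
Repair 2: 10→27, due 42, tardiness 0
Repair 6: 27→40, due 46, tardiness 0
Repair 5: 40→47, due 48, tardiness 0
Repair 7: 47→61, due 54, tardiness 7
Repair 3: 61→72, due 55, tardiness 17
Repair 4: 72→77, due 66, tardiness 11
Maximum = 17.

17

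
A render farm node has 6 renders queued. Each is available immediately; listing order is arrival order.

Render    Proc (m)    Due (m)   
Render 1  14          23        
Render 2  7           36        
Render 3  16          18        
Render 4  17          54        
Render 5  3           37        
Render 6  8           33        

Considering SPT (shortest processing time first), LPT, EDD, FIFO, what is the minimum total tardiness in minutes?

SPT (increasing processing time): Render 5 Render 2 Render 6 Render 1 Render 3 Render 4.
Render 5: 0→3, due 37, tardiness 0
Render 2: 3→10, due 36, tardiness 0
Render 6: 10→18, due 33, tardiness 0
Render 1: 18→32, due 23, tardiness 9
Render 3: 32→48, due 18, tardiness 30
Render 4: 48→65, due 54, tardiness 11
Sum = 0+0+0+9+30+11 = 50.
LPT (decreasing processing time): Render 4 Render 3 Render 1 Render 6 Render 2 Render 5.
Render 4: 0→17, due 54, tardiness 0
Render 3: 17→33, due 18, tardiness 15
Render 1: 33→47, due 23, tardiness 24
Render 6: 47→55, due 33, tardiness 22
Render 2: 55→62, due 36, tardiness 26
Render 5: 62→65, due 37, tardiness 28
Sum = 0+15+24+22+26+28 = 115.
EDD (increasing due date): Render 3 Render 1 Render 6 Render 2 Render 5 Render 4.
Render 3: 0→16, due 18, tardiness 0
Render 1: 16→30, due 23, tardiness 7
Render 6: 30→38, due 33, tardiness 5
Render 2: 38→45, due 36, tardiness 9
Render 5: 45→48, due 37, tardiness 11
Render 4: 48→65, due 54, tardiness 11
Sum = 0+7+5+9+11+11 = 43.
FIFO (arrival order): Render 1 Render 2 Render 3 Render 4 Render 5 Render 6.
Render 1: 0→14, due 23, tardiness 0
Render 2: 14→21, due 36, tardiness 0
Render 3: 21→37, due 18, tardiness 19
Render 4: 37→54, due 54, tardiness 0
Render 5: 54→57, due 37, tardiness 20
Render 6: 57→65, due 33, tardiness 32
Sum = 0+0+19+0+20+32 = 71.
SPT 50, LPT 115, EDD 43, FIFO 71 → minimum 43.

43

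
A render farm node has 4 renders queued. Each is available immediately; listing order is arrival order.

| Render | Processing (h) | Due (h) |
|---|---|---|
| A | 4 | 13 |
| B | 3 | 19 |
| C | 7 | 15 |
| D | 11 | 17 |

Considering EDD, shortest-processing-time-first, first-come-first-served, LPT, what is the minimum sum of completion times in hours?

49

EDD (increasing due date): A C D B.
A: 0→4
C: 4→11
D: 11→22
B: 22→25
Sum = 4+11+22+25 = 62.
SPT (increasing processing time): B A C D.
B: 0→3
A: 3→7
C: 7→14
D: 14→25
Sum = 3+7+14+25 = 49.
FIFO (arrival order): A B C D.
A: 0→4
B: 4→7
C: 7→14
D: 14→25
Sum = 4+7+14+25 = 50.
LPT (decreasing processing time): D C A B.
D: 0→11
C: 11→18
A: 18→22
B: 22→25
Sum = 11+18+22+25 = 76.
EDD 62, SPT 49, FIFO 50, LPT 76 → minimum 49.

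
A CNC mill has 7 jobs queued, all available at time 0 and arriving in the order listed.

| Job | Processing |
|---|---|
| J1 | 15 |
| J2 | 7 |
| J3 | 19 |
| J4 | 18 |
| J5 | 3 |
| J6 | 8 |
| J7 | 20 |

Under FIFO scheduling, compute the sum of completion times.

FIFO (arrival order): J1 J2 J3 J4 J5 J6 J7.
J1: 0→15
J2: 15→22
J3: 22→41
J4: 41→59
J5: 59→62
J6: 62→70
J7: 70→90
Sum = 15+22+41+59+62+70+90 = 359.

359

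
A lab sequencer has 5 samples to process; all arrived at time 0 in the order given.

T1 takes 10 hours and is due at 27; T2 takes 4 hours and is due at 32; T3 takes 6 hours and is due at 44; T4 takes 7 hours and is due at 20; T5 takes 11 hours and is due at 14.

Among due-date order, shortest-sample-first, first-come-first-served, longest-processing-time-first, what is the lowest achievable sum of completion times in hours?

96

EDD (increasing due date): T5 T4 T1 T2 T3.
T5: 0→11
T4: 11→18
T1: 18→28
T2: 28→32
T3: 32→38
Sum = 11+18+28+32+38 = 127.
SPT (increasing processing time): T2 T3 T4 T1 T5.
T2: 0→4
T3: 4→10
T4: 10→17
T1: 17→27
T5: 27→38
Sum = 4+10+17+27+38 = 96.
FIFO (arrival order): T1 T2 T3 T4 T5.
T1: 0→10
T2: 10→14
T3: 14→20
T4: 20→27
T5: 27→38
Sum = 10+14+20+27+38 = 109.
LPT (decreasing processing time): T5 T1 T4 T3 T2.
T5: 0→11
T1: 11→21
T4: 21→28
T3: 28→34
T2: 34→38
Sum = 11+21+28+34+38 = 132.
EDD 127, SPT 96, FIFO 109, LPT 132 → minimum 96.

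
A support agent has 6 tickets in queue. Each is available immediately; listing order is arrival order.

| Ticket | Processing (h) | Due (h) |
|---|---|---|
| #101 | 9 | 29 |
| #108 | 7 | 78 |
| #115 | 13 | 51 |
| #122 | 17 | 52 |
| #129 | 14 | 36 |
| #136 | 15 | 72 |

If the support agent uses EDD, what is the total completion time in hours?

EDD (increasing due date): #101 #129 #115 #122 #136 #108.
#101: 0→9
#129: 9→23
#115: 23→36
#122: 36→53
#136: 53→68
#108: 68→75
Sum = 9+23+36+53+68+75 = 264.

264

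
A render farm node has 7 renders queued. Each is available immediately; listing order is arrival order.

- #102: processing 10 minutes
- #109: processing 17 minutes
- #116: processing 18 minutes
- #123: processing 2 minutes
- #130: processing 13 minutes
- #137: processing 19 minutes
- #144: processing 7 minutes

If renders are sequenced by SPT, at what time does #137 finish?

86

SPT (increasing processing time): #123 #144 #102 #130 #109 #116 #137.
#123: 0→2
#144: 2→9
#102: 9→19
#130: 19→32
#109: 32→49
#116: 49→67
#137: 67→86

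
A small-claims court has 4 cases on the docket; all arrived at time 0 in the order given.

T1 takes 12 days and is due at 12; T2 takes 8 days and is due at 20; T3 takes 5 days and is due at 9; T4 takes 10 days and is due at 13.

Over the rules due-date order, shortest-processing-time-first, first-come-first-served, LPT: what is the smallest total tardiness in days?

33

EDD (increasing due date): T3 T1 T4 T2.
T3: 0→5, due 9, tardiness 0
T1: 5→17, due 12, tardiness 5
T4: 17→27, due 13, tardiness 14
T2: 27→35, due 20, tardiness 15
Sum = 0+5+14+15 = 34.
SPT (increasing processing time): T3 T2 T4 T1.
T3: 0→5, due 9, tardiness 0
T2: 5→13, due 20, tardiness 0
T4: 13→23, due 13, tardiness 10
T1: 23→35, due 12, tardiness 23
Sum = 0+0+10+23 = 33.
FIFO (arrival order): T1 T2 T3 T4.
T1: 0→12, due 12, tardiness 0
T2: 12→20, due 20, tardiness 0
T3: 20→25, due 9, tardiness 16
T4: 25→35, due 13, tardiness 22
Sum = 0+0+16+22 = 38.
LPT (decreasing processing time): T1 T4 T2 T3.
T1: 0→12, due 12, tardiness 0
T4: 12→22, due 13, tardiness 9
T2: 22→30, due 20, tardiness 10
T3: 30→35, due 9, tardiness 26
Sum = 0+9+10+26 = 45.
EDD 34, SPT 33, FIFO 38, LPT 45 → minimum 33.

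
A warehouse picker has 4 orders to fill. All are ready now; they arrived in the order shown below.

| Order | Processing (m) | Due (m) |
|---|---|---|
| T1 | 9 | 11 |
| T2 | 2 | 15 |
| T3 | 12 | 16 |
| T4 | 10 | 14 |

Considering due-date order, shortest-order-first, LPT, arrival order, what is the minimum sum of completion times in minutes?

EDD (increasing due date): T1 T4 T2 T3.
T1: 0→9
T4: 9→19
T2: 19→21
T3: 21→33
Sum = 9+19+21+33 = 82.
SPT (increasing processing time): T2 T1 T4 T3.
T2: 0→2
T1: 2→11
T4: 11→21
T3: 21→33
Sum = 2+11+21+33 = 67.
LPT (decreasing processing time): T3 T4 T1 T2.
T3: 0→12
T4: 12→22
T1: 22→31
T2: 31→33
Sum = 12+22+31+33 = 98.
FIFO (arrival order): T1 T2 T3 T4.
T1: 0→9
T2: 9→11
T3: 11→23
T4: 23→33
Sum = 9+11+23+33 = 76.
EDD 82, SPT 67, LPT 98, FIFO 76 → minimum 67.

67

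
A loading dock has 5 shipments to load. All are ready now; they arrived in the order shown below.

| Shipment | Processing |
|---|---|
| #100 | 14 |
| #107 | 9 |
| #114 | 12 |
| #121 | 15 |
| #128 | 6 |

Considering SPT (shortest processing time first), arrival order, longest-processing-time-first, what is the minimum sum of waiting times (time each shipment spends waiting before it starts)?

89

SPT (increasing processing time): #128 #107 #114 #100 #121.
#128: waits 0, runs 0→6
#107: waits 6, runs 6→15
#114: waits 15, runs 15→27
#100: waits 27, runs 27→41
#121: waits 41, runs 41→56
Sum = 0+6+15+27+41 = 89.
FIFO (arrival order): #100 #107 #114 #121 #128.
#100: waits 0, runs 0→14
#107: waits 14, runs 14→23
#114: waits 23, runs 23→35
#121: waits 35, runs 35→50
#128: waits 50, runs 50→56
Sum = 0+14+23+35+50 = 122.
LPT (decreasing processing time): #121 #100 #114 #107 #128.
#121: waits 0, runs 0→15
#100: waits 15, runs 15→29
#114: waits 29, runs 29→41
#107: waits 41, runs 41→50
#128: waits 50, runs 50→56
Sum = 0+15+29+41+50 = 135.
SPT 89, FIFO 122, LPT 135 → minimum 89.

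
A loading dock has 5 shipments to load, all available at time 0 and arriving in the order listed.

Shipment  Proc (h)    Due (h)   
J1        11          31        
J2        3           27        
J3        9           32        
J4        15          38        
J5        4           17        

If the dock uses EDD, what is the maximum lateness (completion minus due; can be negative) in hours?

4

EDD (increasing due date): J5 J2 J1 J3 J4.
J5: 0→4, due 17, lateness -13
J2: 4→7, due 27, lateness -20
J1: 7→18, due 31, lateness -13
J3: 18→27, due 32, lateness -5
J4: 27→42, due 38, lateness 4
Maximum = 4.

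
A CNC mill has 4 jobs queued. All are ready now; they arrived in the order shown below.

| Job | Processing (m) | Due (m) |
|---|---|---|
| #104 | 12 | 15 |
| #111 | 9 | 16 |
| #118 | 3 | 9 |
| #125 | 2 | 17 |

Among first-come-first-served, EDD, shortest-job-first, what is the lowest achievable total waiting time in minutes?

FIFO (arrival order): #104 #111 #118 #125.
#104: waits 0, runs 0→12
#111: waits 12, runs 12→21
#118: waits 21, runs 21→24
#125: waits 24, runs 24→26
Sum = 0+12+21+24 = 57.
EDD (increasing due date): #118 #104 #111 #125.
#118: waits 0, runs 0→3
#104: waits 3, runs 3→15
#111: waits 15, runs 15→24
#125: waits 24, runs 24→26
Sum = 0+3+15+24 = 42.
SPT (increasing processing time): #125 #118 #111 #104.
#125: waits 0, runs 0→2
#118: waits 2, runs 2→5
#111: waits 5, runs 5→14
#104: waits 14, runs 14→26
Sum = 0+2+5+14 = 21.
FIFO 57, EDD 42, SPT 21 → minimum 21.

21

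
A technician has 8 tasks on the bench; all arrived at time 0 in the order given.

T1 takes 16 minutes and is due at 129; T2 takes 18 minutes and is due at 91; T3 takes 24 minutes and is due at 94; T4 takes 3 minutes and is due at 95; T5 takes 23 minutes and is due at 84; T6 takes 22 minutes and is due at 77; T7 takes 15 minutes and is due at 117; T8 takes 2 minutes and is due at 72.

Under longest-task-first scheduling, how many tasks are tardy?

3

LPT (decreasing processing time): T3 T5 T6 T2 T1 T7 T4 T8.
T3: 0→24, due 94, tardiness 0
T5: 24→47, due 84, tardiness 0
T6: 47→69, due 77, tardiness 0
T2: 69→87, due 91, tardiness 0
T1: 87→103, due 129, tardiness 0
T7: 103→118, due 117, tardiness 1
T4: 118→121, due 95, tardiness 26
T8: 121→123, due 72, tardiness 51
Late tasks: 3.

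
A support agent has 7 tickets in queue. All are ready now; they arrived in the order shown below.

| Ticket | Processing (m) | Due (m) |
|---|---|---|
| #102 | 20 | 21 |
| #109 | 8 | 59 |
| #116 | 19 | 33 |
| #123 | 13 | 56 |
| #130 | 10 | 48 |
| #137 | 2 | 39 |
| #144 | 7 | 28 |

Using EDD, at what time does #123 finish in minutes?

71

EDD (increasing due date): #102 #144 #116 #137 #130 #123 #109.
#102: 0→20
#144: 20→27
#116: 27→46
#137: 46→48
#130: 48→58
#123: 58→71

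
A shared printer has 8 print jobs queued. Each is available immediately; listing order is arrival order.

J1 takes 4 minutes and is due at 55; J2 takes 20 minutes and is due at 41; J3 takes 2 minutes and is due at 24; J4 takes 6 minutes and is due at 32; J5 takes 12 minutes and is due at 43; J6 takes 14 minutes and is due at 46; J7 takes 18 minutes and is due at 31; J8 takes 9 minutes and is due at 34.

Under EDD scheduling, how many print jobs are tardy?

5

EDD (increasing due date): J3 J7 J4 J8 J2 J5 J6 J1.
J3: 0→2, due 24, tardiness 0
J7: 2→20, due 31, tardiness 0
J4: 20→26, due 32, tardiness 0
J8: 26→35, due 34, tardiness 1
J2: 35→55, due 41, tardiness 14
J5: 55→67, due 43, tardiness 24
J6: 67→81, due 46, tardiness 35
J1: 81→85, due 55, tardiness 30
Late print jobs: 5.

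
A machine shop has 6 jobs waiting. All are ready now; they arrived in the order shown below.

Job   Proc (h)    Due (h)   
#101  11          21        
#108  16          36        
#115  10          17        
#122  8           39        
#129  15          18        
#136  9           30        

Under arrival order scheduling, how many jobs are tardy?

FIFO (arrival order): #101 #108 #115 #122 #129 #136.
#101: 0→11, due 21, tardiness 0
#108: 11→27, due 36, tardiness 0
#115: 27→37, due 17, tardiness 20
#122: 37→45, due 39, tardiness 6
#129: 45→60, due 18, tardiness 42
#136: 60→69, due 30, tardiness 39
Late jobs: 4.

4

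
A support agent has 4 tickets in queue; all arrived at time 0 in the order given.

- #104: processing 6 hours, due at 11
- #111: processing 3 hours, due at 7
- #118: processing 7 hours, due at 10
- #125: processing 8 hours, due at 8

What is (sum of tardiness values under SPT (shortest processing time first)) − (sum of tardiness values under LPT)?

-10

SPT (increasing processing time): #111 #104 #118 #125.
#111: 0→3, due 7, tardiness 0
#104: 3→9, due 11, tardiness 0
#118: 9→16, due 10, tardiness 6
#125: 16→24, due 8, tardiness 16
Sum = 0+0+6+16 = 22.
LPT (decreasing processing time): #125 #118 #104 #111.
#125: 0→8, due 8, tardiness 0
#118: 8→15, due 10, tardiness 5
#104: 15→21, due 11, tardiness 10
#111: 21→24, due 7, tardiness 17
Sum = 0+5+10+17 = 32.
Difference = 22 − 32 = -10.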